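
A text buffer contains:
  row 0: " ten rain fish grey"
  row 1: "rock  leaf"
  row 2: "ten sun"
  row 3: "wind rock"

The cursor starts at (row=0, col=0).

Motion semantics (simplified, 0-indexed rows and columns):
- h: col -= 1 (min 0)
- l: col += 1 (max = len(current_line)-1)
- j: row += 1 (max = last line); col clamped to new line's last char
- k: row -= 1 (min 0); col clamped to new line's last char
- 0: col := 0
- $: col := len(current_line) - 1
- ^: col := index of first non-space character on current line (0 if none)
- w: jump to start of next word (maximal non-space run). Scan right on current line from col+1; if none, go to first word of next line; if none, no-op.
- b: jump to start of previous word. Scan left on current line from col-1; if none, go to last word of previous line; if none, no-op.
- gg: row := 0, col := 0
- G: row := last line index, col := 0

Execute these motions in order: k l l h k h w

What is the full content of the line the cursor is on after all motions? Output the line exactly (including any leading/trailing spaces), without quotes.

Answer:  ten rain fish grey

Derivation:
After 1 (k): row=0 col=0 char='_'
After 2 (l): row=0 col=1 char='t'
After 3 (l): row=0 col=2 char='e'
After 4 (h): row=0 col=1 char='t'
After 5 (k): row=0 col=1 char='t'
After 6 (h): row=0 col=0 char='_'
After 7 (w): row=0 col=1 char='t'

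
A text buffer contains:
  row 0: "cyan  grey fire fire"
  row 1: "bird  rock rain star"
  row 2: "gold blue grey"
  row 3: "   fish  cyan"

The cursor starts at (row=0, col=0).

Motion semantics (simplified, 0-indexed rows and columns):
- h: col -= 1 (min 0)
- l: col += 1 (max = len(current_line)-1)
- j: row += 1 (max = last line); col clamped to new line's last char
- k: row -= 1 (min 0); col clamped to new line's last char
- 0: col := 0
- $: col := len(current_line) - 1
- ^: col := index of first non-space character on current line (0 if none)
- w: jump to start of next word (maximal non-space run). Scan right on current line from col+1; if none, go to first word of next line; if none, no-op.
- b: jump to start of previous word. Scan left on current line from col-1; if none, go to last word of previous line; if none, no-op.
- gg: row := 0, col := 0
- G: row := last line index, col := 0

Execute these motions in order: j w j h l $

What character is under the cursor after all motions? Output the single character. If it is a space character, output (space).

Answer: y

Derivation:
After 1 (j): row=1 col=0 char='b'
After 2 (w): row=1 col=6 char='r'
After 3 (j): row=2 col=6 char='l'
After 4 (h): row=2 col=5 char='b'
After 5 (l): row=2 col=6 char='l'
After 6 ($): row=2 col=13 char='y'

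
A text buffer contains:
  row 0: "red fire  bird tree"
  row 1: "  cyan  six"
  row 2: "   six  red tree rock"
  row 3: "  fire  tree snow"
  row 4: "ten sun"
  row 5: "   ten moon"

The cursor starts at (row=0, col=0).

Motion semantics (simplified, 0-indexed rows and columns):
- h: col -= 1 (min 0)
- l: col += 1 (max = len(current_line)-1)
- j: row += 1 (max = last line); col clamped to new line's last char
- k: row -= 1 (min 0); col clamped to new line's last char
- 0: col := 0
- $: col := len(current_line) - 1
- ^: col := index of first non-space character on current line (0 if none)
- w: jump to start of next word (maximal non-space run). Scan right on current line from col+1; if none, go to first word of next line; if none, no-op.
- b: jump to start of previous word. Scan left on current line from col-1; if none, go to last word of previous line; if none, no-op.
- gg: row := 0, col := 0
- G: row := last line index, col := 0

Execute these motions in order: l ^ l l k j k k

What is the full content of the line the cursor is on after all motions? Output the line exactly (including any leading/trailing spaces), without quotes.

After 1 (l): row=0 col=1 char='e'
After 2 (^): row=0 col=0 char='r'
After 3 (l): row=0 col=1 char='e'
After 4 (l): row=0 col=2 char='d'
After 5 (k): row=0 col=2 char='d'
After 6 (j): row=1 col=2 char='c'
After 7 (k): row=0 col=2 char='d'
After 8 (k): row=0 col=2 char='d'

Answer: red fire  bird tree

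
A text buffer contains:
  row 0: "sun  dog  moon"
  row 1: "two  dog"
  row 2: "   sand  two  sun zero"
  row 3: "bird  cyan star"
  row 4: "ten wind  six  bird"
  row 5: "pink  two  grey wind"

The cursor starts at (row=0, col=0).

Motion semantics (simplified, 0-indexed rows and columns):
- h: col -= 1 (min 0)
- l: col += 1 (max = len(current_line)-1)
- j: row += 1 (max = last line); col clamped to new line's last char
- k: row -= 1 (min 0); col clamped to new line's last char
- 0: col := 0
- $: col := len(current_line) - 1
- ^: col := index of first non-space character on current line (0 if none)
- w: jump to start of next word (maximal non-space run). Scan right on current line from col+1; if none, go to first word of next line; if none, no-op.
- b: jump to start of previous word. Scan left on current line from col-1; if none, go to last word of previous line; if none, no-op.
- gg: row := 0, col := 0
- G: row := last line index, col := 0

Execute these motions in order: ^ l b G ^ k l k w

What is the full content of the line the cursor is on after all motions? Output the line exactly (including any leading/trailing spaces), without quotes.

Answer: bird  cyan star

Derivation:
After 1 (^): row=0 col=0 char='s'
After 2 (l): row=0 col=1 char='u'
After 3 (b): row=0 col=0 char='s'
After 4 (G): row=5 col=0 char='p'
After 5 (^): row=5 col=0 char='p'
After 6 (k): row=4 col=0 char='t'
After 7 (l): row=4 col=1 char='e'
After 8 (k): row=3 col=1 char='i'
After 9 (w): row=3 col=6 char='c'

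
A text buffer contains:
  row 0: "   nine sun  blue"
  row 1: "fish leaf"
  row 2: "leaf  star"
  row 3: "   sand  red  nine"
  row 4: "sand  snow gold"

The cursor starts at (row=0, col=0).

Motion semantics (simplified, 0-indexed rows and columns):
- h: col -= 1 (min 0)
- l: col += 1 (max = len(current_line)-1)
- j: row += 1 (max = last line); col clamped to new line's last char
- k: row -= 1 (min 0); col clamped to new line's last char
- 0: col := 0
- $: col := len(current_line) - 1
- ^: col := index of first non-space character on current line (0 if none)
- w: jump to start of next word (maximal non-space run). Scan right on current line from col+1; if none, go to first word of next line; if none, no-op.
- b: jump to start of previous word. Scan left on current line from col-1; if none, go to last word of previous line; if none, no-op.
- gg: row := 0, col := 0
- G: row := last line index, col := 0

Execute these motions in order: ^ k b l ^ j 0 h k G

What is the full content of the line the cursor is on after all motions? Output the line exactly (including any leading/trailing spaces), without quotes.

Answer: sand  snow gold

Derivation:
After 1 (^): row=0 col=3 char='n'
After 2 (k): row=0 col=3 char='n'
After 3 (b): row=0 col=3 char='n'
After 4 (l): row=0 col=4 char='i'
After 5 (^): row=0 col=3 char='n'
After 6 (j): row=1 col=3 char='h'
After 7 (0): row=1 col=0 char='f'
After 8 (h): row=1 col=0 char='f'
After 9 (k): row=0 col=0 char='_'
After 10 (G): row=4 col=0 char='s'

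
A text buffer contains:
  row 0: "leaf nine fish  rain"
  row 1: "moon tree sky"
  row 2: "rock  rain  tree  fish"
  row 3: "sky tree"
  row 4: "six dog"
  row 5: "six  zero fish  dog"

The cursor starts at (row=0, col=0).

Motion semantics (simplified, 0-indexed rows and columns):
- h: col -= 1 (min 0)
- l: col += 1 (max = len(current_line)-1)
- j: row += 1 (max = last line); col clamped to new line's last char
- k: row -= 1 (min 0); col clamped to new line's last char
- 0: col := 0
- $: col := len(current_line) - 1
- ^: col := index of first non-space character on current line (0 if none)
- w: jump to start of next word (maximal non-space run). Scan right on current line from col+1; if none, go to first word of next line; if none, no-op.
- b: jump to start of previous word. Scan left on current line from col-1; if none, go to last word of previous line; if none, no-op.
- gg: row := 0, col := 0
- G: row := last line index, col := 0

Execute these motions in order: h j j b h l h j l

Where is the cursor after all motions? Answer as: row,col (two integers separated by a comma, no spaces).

Answer: 2,10

Derivation:
After 1 (h): row=0 col=0 char='l'
After 2 (j): row=1 col=0 char='m'
After 3 (j): row=2 col=0 char='r'
After 4 (b): row=1 col=10 char='s'
After 5 (h): row=1 col=9 char='_'
After 6 (l): row=1 col=10 char='s'
After 7 (h): row=1 col=9 char='_'
After 8 (j): row=2 col=9 char='n'
After 9 (l): row=2 col=10 char='_'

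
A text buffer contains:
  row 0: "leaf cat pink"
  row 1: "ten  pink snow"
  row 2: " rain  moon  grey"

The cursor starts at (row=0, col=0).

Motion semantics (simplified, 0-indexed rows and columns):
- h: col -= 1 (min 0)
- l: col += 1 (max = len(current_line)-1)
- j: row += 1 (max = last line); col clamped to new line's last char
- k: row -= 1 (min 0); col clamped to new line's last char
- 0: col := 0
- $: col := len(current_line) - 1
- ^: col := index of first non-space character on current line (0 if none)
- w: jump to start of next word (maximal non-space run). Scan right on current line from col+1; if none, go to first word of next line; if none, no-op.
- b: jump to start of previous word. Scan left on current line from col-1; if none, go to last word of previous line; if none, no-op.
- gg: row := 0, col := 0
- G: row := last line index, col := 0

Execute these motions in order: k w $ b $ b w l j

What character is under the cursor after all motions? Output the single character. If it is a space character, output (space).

After 1 (k): row=0 col=0 char='l'
After 2 (w): row=0 col=5 char='c'
After 3 ($): row=0 col=12 char='k'
After 4 (b): row=0 col=9 char='p'
After 5 ($): row=0 col=12 char='k'
After 6 (b): row=0 col=9 char='p'
After 7 (w): row=1 col=0 char='t'
After 8 (l): row=1 col=1 char='e'
After 9 (j): row=2 col=1 char='r'

Answer: r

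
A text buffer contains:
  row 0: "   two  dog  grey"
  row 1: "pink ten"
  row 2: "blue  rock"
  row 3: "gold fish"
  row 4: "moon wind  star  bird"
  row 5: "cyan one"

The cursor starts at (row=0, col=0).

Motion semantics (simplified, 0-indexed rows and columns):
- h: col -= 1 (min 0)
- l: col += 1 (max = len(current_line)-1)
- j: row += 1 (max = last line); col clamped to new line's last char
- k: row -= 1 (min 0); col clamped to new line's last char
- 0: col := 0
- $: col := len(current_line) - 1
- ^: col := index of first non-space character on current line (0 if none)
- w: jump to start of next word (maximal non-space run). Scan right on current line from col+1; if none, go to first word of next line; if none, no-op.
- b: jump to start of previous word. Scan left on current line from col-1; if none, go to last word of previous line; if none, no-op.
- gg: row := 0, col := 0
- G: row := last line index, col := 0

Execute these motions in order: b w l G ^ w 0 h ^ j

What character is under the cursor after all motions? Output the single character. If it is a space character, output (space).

After 1 (b): row=0 col=0 char='_'
After 2 (w): row=0 col=3 char='t'
After 3 (l): row=0 col=4 char='w'
After 4 (G): row=5 col=0 char='c'
After 5 (^): row=5 col=0 char='c'
After 6 (w): row=5 col=5 char='o'
After 7 (0): row=5 col=0 char='c'
After 8 (h): row=5 col=0 char='c'
After 9 (^): row=5 col=0 char='c'
After 10 (j): row=5 col=0 char='c'

Answer: c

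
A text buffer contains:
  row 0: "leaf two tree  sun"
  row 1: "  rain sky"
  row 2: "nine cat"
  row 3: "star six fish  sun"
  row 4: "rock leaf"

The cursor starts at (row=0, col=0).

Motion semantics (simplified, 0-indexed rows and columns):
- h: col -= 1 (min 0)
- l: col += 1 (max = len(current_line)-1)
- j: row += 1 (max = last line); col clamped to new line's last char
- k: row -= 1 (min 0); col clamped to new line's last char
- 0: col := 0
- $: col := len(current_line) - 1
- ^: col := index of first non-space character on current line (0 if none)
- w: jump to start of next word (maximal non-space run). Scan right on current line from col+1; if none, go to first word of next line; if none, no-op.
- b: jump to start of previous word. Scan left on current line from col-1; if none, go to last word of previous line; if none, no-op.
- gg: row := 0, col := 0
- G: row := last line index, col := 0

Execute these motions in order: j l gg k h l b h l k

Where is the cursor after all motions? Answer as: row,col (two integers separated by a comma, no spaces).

After 1 (j): row=1 col=0 char='_'
After 2 (l): row=1 col=1 char='_'
After 3 (gg): row=0 col=0 char='l'
After 4 (k): row=0 col=0 char='l'
After 5 (h): row=0 col=0 char='l'
After 6 (l): row=0 col=1 char='e'
After 7 (b): row=0 col=0 char='l'
After 8 (h): row=0 col=0 char='l'
After 9 (l): row=0 col=1 char='e'
After 10 (k): row=0 col=1 char='e'

Answer: 0,1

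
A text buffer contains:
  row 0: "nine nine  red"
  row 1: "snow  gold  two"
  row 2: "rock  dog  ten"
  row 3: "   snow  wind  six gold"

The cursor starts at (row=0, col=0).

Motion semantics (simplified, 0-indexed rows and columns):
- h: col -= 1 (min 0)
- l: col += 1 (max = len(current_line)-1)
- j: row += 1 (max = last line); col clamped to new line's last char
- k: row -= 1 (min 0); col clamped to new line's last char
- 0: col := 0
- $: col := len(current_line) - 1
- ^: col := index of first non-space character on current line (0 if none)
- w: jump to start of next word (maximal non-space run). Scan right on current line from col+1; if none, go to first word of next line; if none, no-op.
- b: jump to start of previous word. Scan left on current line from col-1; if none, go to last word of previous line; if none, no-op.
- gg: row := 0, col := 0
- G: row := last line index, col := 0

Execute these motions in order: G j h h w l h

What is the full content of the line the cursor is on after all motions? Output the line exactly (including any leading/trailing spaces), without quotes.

After 1 (G): row=3 col=0 char='_'
After 2 (j): row=3 col=0 char='_'
After 3 (h): row=3 col=0 char='_'
After 4 (h): row=3 col=0 char='_'
After 5 (w): row=3 col=3 char='s'
After 6 (l): row=3 col=4 char='n'
After 7 (h): row=3 col=3 char='s'

Answer:    snow  wind  six gold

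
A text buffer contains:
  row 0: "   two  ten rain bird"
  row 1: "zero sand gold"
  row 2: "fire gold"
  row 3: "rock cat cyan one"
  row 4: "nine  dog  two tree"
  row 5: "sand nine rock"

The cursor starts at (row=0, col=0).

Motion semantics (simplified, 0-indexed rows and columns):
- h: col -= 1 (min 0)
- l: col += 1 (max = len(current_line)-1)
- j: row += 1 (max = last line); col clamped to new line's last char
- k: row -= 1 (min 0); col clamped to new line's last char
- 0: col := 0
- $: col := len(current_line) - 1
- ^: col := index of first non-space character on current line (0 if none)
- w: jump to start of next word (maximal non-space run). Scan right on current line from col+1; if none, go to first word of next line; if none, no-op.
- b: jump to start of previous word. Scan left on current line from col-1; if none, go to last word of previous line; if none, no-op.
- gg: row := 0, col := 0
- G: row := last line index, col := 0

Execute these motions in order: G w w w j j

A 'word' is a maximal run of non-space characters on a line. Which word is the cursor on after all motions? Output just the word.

After 1 (G): row=5 col=0 char='s'
After 2 (w): row=5 col=5 char='n'
After 3 (w): row=5 col=10 char='r'
After 4 (w): row=5 col=10 char='r'
After 5 (j): row=5 col=10 char='r'
After 6 (j): row=5 col=10 char='r'

Answer: rock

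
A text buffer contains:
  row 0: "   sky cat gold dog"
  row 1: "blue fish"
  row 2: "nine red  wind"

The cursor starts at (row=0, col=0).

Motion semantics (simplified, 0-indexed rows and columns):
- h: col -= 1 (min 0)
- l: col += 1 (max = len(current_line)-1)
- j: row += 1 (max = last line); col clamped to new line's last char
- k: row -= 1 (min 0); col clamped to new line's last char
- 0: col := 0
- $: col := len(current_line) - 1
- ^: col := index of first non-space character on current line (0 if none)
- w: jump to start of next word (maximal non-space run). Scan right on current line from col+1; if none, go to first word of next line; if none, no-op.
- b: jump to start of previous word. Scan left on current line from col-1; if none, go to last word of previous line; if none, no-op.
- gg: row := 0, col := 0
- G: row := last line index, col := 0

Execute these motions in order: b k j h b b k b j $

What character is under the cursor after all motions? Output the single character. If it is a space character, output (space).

After 1 (b): row=0 col=0 char='_'
After 2 (k): row=0 col=0 char='_'
After 3 (j): row=1 col=0 char='b'
After 4 (h): row=1 col=0 char='b'
After 5 (b): row=0 col=16 char='d'
After 6 (b): row=0 col=11 char='g'
After 7 (k): row=0 col=11 char='g'
After 8 (b): row=0 col=7 char='c'
After 9 (j): row=1 col=7 char='s'
After 10 ($): row=1 col=8 char='h'

Answer: h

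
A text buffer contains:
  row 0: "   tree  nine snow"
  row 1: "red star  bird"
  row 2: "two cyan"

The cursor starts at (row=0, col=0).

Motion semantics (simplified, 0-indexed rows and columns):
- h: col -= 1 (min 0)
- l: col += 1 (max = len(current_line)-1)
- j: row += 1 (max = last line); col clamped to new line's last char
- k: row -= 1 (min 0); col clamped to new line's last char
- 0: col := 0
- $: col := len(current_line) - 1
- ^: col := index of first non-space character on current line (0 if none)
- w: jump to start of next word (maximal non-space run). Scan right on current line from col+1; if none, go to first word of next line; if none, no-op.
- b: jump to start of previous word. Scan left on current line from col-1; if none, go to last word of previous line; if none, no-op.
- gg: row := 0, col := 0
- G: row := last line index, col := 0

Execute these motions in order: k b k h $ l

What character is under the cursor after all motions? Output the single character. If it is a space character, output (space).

After 1 (k): row=0 col=0 char='_'
After 2 (b): row=0 col=0 char='_'
After 3 (k): row=0 col=0 char='_'
After 4 (h): row=0 col=0 char='_'
After 5 ($): row=0 col=17 char='w'
After 6 (l): row=0 col=17 char='w'

Answer: w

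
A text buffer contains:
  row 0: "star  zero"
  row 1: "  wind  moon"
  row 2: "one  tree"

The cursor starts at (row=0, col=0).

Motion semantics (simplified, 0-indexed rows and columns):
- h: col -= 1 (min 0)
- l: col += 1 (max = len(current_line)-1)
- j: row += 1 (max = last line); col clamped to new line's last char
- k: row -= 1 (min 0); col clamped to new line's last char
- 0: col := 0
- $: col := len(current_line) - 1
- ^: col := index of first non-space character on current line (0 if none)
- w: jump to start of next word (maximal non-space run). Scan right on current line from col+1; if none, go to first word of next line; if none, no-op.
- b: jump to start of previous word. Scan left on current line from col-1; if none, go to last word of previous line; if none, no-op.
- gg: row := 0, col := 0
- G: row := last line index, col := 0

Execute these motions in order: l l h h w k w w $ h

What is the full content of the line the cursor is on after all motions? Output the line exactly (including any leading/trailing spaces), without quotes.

Answer:   wind  moon

Derivation:
After 1 (l): row=0 col=1 char='t'
After 2 (l): row=0 col=2 char='a'
After 3 (h): row=0 col=1 char='t'
After 4 (h): row=0 col=0 char='s'
After 5 (w): row=0 col=6 char='z'
After 6 (k): row=0 col=6 char='z'
After 7 (w): row=1 col=2 char='w'
After 8 (w): row=1 col=8 char='m'
After 9 ($): row=1 col=11 char='n'
After 10 (h): row=1 col=10 char='o'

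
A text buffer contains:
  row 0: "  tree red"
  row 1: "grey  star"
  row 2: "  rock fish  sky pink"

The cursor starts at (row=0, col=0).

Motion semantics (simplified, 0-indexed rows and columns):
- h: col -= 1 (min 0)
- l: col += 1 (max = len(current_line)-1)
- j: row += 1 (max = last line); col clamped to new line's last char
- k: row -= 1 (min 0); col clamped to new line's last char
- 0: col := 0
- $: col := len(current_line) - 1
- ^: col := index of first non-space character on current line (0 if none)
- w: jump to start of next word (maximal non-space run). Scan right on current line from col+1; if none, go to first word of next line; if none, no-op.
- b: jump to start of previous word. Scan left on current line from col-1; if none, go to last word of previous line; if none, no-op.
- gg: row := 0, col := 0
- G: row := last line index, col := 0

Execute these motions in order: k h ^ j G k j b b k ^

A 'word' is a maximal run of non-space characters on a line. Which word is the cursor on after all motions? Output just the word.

Answer: tree

Derivation:
After 1 (k): row=0 col=0 char='_'
After 2 (h): row=0 col=0 char='_'
After 3 (^): row=0 col=2 char='t'
After 4 (j): row=1 col=2 char='e'
After 5 (G): row=2 col=0 char='_'
After 6 (k): row=1 col=0 char='g'
After 7 (j): row=2 col=0 char='_'
After 8 (b): row=1 col=6 char='s'
After 9 (b): row=1 col=0 char='g'
After 10 (k): row=0 col=0 char='_'
After 11 (^): row=0 col=2 char='t'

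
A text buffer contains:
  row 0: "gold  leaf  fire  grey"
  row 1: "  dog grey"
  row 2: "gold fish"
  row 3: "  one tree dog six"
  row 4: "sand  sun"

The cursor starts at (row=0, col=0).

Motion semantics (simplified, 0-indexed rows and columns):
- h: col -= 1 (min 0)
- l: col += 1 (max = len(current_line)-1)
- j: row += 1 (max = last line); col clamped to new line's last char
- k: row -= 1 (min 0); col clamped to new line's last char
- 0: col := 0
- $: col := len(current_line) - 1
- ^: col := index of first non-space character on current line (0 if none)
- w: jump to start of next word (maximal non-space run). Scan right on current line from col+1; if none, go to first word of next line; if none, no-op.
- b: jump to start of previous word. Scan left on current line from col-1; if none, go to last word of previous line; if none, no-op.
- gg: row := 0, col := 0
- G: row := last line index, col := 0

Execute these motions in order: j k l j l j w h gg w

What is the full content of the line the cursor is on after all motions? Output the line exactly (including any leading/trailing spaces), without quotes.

Answer: gold  leaf  fire  grey

Derivation:
After 1 (j): row=1 col=0 char='_'
After 2 (k): row=0 col=0 char='g'
After 3 (l): row=0 col=1 char='o'
After 4 (j): row=1 col=1 char='_'
After 5 (l): row=1 col=2 char='d'
After 6 (j): row=2 col=2 char='l'
After 7 (w): row=2 col=5 char='f'
After 8 (h): row=2 col=4 char='_'
After 9 (gg): row=0 col=0 char='g'
After 10 (w): row=0 col=6 char='l'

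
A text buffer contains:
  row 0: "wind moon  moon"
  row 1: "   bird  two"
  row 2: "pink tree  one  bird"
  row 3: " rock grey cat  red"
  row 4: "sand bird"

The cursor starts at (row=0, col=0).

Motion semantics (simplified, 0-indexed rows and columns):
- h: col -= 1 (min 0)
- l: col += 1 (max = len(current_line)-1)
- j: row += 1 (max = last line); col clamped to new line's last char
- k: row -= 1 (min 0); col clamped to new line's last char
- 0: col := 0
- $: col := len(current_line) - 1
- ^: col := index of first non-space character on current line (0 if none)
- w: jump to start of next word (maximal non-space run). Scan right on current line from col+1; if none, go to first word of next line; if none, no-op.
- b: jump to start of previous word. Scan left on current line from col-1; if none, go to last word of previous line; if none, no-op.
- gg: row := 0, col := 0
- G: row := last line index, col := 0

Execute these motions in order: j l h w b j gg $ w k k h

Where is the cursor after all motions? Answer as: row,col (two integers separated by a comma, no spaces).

After 1 (j): row=1 col=0 char='_'
After 2 (l): row=1 col=1 char='_'
After 3 (h): row=1 col=0 char='_'
After 4 (w): row=1 col=3 char='b'
After 5 (b): row=0 col=11 char='m'
After 6 (j): row=1 col=11 char='o'
After 7 (gg): row=0 col=0 char='w'
After 8 ($): row=0 col=14 char='n'
After 9 (w): row=1 col=3 char='b'
After 10 (k): row=0 col=3 char='d'
After 11 (k): row=0 col=3 char='d'
After 12 (h): row=0 col=2 char='n'

Answer: 0,2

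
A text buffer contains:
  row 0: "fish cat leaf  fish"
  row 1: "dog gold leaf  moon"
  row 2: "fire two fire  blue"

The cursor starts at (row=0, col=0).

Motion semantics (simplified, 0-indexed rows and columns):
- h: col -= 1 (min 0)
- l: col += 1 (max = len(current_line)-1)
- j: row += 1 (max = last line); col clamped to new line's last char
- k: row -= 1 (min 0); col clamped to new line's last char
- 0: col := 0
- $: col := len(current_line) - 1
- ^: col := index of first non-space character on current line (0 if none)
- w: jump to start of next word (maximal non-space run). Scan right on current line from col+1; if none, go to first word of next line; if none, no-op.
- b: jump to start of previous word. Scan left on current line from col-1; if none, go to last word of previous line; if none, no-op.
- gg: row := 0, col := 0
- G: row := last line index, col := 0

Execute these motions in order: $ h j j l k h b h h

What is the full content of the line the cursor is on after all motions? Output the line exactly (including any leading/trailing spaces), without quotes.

After 1 ($): row=0 col=18 char='h'
After 2 (h): row=0 col=17 char='s'
After 3 (j): row=1 col=17 char='o'
After 4 (j): row=2 col=17 char='u'
After 5 (l): row=2 col=18 char='e'
After 6 (k): row=1 col=18 char='n'
After 7 (h): row=1 col=17 char='o'
After 8 (b): row=1 col=15 char='m'
After 9 (h): row=1 col=14 char='_'
After 10 (h): row=1 col=13 char='_'

Answer: dog gold leaf  moon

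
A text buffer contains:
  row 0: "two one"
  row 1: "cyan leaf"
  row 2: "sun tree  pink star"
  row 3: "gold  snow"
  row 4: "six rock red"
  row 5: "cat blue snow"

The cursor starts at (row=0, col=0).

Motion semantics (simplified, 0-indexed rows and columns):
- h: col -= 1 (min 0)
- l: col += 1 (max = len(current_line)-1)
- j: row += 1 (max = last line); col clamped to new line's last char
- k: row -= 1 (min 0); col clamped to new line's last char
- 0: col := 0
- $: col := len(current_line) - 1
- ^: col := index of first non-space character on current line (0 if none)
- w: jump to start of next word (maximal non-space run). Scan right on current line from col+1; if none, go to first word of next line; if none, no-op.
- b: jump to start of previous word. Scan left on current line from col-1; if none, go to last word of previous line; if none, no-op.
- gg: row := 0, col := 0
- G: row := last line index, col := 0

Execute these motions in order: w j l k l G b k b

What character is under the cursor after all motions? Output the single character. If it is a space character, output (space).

After 1 (w): row=0 col=4 char='o'
After 2 (j): row=1 col=4 char='_'
After 3 (l): row=1 col=5 char='l'
After 4 (k): row=0 col=5 char='n'
After 5 (l): row=0 col=6 char='e'
After 6 (G): row=5 col=0 char='c'
After 7 (b): row=4 col=9 char='r'
After 8 (k): row=3 col=9 char='w'
After 9 (b): row=3 col=6 char='s'

Answer: s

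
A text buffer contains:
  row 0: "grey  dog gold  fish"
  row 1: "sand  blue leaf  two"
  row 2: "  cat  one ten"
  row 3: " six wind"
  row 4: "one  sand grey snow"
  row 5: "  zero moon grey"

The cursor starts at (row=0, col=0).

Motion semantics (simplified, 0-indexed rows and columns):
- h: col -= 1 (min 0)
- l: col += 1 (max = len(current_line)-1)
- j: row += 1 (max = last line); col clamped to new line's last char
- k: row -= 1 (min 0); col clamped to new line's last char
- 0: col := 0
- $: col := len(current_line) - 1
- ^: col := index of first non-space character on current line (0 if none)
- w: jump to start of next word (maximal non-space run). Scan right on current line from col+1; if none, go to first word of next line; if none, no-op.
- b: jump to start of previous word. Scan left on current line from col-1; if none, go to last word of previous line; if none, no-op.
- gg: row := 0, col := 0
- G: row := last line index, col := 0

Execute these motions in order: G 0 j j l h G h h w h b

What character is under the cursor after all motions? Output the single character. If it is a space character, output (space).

After 1 (G): row=5 col=0 char='_'
After 2 (0): row=5 col=0 char='_'
After 3 (j): row=5 col=0 char='_'
After 4 (j): row=5 col=0 char='_'
After 5 (l): row=5 col=1 char='_'
After 6 (h): row=5 col=0 char='_'
After 7 (G): row=5 col=0 char='_'
After 8 (h): row=5 col=0 char='_'
After 9 (h): row=5 col=0 char='_'
After 10 (w): row=5 col=2 char='z'
After 11 (h): row=5 col=1 char='_'
After 12 (b): row=4 col=15 char='s'

Answer: s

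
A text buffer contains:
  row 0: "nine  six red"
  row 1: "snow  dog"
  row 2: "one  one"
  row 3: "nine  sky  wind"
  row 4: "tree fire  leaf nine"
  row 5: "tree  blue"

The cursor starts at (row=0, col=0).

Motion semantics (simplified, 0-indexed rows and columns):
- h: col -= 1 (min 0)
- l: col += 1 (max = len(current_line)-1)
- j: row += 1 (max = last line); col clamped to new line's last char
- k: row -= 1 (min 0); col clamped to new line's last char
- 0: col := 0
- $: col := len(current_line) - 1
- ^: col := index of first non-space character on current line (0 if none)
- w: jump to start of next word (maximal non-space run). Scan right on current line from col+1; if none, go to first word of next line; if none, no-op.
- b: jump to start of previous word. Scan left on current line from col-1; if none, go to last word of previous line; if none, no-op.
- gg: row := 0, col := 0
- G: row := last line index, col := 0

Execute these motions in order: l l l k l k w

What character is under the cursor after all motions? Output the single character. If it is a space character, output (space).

After 1 (l): row=0 col=1 char='i'
After 2 (l): row=0 col=2 char='n'
After 3 (l): row=0 col=3 char='e'
After 4 (k): row=0 col=3 char='e'
After 5 (l): row=0 col=4 char='_'
After 6 (k): row=0 col=4 char='_'
After 7 (w): row=0 col=6 char='s'

Answer: s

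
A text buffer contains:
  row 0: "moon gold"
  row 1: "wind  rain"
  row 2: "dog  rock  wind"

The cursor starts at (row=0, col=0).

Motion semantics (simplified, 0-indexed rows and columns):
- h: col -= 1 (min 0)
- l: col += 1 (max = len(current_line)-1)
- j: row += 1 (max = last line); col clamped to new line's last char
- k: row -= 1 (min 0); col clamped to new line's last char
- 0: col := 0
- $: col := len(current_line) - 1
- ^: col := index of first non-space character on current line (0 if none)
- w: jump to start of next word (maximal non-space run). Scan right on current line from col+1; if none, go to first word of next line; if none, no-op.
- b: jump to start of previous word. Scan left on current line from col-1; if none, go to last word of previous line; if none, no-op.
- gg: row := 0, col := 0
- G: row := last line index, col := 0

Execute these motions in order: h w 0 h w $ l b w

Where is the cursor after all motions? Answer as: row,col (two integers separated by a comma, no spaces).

Answer: 1,0

Derivation:
After 1 (h): row=0 col=0 char='m'
After 2 (w): row=0 col=5 char='g'
After 3 (0): row=0 col=0 char='m'
After 4 (h): row=0 col=0 char='m'
After 5 (w): row=0 col=5 char='g'
After 6 ($): row=0 col=8 char='d'
After 7 (l): row=0 col=8 char='d'
After 8 (b): row=0 col=5 char='g'
After 9 (w): row=1 col=0 char='w'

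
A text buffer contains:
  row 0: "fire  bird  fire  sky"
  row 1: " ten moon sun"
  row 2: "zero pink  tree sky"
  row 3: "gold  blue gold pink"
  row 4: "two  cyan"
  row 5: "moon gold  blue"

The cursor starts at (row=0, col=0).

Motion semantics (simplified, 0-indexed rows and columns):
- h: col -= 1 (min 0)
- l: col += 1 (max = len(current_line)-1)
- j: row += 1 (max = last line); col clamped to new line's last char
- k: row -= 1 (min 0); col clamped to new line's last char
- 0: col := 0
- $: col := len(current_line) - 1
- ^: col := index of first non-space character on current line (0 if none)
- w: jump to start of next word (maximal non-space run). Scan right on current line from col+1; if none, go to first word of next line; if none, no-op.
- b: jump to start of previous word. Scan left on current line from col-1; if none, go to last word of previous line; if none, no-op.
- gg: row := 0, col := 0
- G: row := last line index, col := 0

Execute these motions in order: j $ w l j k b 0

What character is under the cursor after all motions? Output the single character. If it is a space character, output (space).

Answer: z

Derivation:
After 1 (j): row=1 col=0 char='_'
After 2 ($): row=1 col=12 char='n'
After 3 (w): row=2 col=0 char='z'
After 4 (l): row=2 col=1 char='e'
After 5 (j): row=3 col=1 char='o'
After 6 (k): row=2 col=1 char='e'
After 7 (b): row=2 col=0 char='z'
After 8 (0): row=2 col=0 char='z'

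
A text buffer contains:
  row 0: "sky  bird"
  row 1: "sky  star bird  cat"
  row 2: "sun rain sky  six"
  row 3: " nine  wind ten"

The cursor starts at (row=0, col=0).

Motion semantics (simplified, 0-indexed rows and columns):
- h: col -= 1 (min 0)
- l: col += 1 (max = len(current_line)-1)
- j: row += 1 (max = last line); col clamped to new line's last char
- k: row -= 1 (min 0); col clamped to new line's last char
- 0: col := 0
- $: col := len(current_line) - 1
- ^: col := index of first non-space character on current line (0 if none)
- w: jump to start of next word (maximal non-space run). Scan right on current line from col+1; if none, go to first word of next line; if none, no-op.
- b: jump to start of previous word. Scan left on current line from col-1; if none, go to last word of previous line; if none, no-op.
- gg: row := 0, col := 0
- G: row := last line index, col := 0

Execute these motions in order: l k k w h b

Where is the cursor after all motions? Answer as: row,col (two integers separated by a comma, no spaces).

Answer: 0,0

Derivation:
After 1 (l): row=0 col=1 char='k'
After 2 (k): row=0 col=1 char='k'
After 3 (k): row=0 col=1 char='k'
After 4 (w): row=0 col=5 char='b'
After 5 (h): row=0 col=4 char='_'
After 6 (b): row=0 col=0 char='s'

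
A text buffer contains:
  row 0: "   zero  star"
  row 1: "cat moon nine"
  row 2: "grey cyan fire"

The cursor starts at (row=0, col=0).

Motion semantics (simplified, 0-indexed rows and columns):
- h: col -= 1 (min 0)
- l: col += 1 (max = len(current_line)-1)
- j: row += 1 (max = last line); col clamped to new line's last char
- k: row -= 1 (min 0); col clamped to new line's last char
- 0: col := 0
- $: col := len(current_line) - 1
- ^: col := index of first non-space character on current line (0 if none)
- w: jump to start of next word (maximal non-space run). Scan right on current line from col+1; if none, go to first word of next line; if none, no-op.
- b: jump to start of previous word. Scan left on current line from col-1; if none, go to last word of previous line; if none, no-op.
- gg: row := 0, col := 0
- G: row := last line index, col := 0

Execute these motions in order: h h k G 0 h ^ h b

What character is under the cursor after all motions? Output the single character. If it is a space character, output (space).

Answer: n

Derivation:
After 1 (h): row=0 col=0 char='_'
After 2 (h): row=0 col=0 char='_'
After 3 (k): row=0 col=0 char='_'
After 4 (G): row=2 col=0 char='g'
After 5 (0): row=2 col=0 char='g'
After 6 (h): row=2 col=0 char='g'
After 7 (^): row=2 col=0 char='g'
After 8 (h): row=2 col=0 char='g'
After 9 (b): row=1 col=9 char='n'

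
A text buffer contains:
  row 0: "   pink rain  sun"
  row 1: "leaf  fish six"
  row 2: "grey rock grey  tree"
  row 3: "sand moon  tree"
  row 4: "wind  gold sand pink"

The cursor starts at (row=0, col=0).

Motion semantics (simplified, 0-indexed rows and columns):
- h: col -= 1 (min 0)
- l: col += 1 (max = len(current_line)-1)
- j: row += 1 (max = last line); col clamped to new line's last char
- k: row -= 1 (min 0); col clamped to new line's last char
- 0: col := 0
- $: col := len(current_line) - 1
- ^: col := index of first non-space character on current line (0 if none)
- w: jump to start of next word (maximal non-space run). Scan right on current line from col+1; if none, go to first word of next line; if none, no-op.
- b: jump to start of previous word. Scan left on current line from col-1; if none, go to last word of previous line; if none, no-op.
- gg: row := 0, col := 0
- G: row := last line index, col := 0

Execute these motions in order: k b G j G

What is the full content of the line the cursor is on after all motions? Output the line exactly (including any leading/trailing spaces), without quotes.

Answer: wind  gold sand pink

Derivation:
After 1 (k): row=0 col=0 char='_'
After 2 (b): row=0 col=0 char='_'
After 3 (G): row=4 col=0 char='w'
After 4 (j): row=4 col=0 char='w'
After 5 (G): row=4 col=0 char='w'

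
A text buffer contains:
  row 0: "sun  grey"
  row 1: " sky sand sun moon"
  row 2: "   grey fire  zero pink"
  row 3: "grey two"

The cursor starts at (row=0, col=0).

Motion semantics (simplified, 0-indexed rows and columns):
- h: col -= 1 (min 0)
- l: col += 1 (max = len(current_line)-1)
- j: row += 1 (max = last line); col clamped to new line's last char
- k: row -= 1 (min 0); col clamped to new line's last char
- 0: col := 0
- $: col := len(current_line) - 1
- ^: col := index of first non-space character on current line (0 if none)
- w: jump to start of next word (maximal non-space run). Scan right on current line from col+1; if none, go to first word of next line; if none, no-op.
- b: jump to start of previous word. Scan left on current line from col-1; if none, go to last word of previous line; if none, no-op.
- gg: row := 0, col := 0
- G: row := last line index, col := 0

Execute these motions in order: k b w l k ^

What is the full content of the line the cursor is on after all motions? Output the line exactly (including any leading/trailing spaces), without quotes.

Answer: sun  grey

Derivation:
After 1 (k): row=0 col=0 char='s'
After 2 (b): row=0 col=0 char='s'
After 3 (w): row=0 col=5 char='g'
After 4 (l): row=0 col=6 char='r'
After 5 (k): row=0 col=6 char='r'
After 6 (^): row=0 col=0 char='s'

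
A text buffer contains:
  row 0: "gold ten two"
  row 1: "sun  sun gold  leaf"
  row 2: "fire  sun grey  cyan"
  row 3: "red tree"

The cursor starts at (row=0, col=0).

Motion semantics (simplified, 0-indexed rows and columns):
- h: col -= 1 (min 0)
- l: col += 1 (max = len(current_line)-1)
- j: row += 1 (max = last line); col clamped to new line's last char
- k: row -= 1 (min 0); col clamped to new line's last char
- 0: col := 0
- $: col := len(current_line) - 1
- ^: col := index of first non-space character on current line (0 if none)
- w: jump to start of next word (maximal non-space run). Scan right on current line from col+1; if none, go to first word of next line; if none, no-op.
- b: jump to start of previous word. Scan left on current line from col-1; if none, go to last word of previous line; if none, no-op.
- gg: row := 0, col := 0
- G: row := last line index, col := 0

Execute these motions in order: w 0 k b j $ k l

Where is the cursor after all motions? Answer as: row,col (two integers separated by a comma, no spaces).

After 1 (w): row=0 col=5 char='t'
After 2 (0): row=0 col=0 char='g'
After 3 (k): row=0 col=0 char='g'
After 4 (b): row=0 col=0 char='g'
After 5 (j): row=1 col=0 char='s'
After 6 ($): row=1 col=18 char='f'
After 7 (k): row=0 col=11 char='o'
After 8 (l): row=0 col=11 char='o'

Answer: 0,11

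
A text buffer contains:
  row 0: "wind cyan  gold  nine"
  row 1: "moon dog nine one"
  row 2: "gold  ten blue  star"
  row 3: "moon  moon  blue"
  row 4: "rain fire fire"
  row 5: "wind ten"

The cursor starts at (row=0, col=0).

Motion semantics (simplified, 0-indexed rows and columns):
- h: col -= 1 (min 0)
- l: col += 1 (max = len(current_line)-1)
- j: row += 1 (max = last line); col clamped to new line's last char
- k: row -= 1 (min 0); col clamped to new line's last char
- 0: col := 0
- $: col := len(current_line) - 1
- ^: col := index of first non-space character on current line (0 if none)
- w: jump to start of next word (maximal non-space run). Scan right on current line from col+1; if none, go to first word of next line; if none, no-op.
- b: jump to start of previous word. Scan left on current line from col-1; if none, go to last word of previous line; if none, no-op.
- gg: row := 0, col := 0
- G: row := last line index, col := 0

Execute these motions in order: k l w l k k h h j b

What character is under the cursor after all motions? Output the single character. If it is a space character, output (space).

After 1 (k): row=0 col=0 char='w'
After 2 (l): row=0 col=1 char='i'
After 3 (w): row=0 col=5 char='c'
After 4 (l): row=0 col=6 char='y'
After 5 (k): row=0 col=6 char='y'
After 6 (k): row=0 col=6 char='y'
After 7 (h): row=0 col=5 char='c'
After 8 (h): row=0 col=4 char='_'
After 9 (j): row=1 col=4 char='_'
After 10 (b): row=1 col=0 char='m'

Answer: m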